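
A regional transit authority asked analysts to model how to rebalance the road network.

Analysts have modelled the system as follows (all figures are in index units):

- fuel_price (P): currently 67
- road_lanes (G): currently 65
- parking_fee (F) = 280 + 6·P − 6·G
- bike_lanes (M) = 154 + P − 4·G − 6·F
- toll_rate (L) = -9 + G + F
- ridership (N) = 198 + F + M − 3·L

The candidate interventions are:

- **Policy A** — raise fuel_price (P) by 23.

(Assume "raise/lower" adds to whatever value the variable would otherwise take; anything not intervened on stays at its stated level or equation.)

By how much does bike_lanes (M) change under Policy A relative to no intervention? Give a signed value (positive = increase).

-805

Baseline:
  P = 67
  G = 65
  F = 280 + 6·67 − 6·65 = 292
  M = 154 + 67 − 4·65 − 6·292 = -1791
Policy A (P + 23):
  P = 67 + 23 = 90
  G = 65
  F = 280 + 6·90 − 6·65 = 430
  M = 154 + 90 − 4·65 − 6·430 = -2596
Change in M: -2596 − (-1791) = -805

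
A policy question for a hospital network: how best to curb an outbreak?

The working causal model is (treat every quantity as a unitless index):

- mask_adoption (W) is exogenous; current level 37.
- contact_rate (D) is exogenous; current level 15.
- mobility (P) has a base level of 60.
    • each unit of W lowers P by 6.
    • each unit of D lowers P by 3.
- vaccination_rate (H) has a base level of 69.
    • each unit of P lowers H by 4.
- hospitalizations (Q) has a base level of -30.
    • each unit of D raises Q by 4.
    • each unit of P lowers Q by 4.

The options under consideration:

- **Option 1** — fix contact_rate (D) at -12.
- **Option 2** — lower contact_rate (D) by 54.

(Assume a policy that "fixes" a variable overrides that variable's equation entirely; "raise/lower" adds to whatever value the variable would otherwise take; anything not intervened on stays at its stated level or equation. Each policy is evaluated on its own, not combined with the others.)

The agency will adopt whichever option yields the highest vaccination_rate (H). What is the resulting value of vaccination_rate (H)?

573

Option 1 (D := -12):
  W = 37
  D = -12
  P = 60 − 6·37 − 3·(-12) = -126
  H = 69 − 4·(-126) = 573
Option 2 (D − 54):
  W = 37
  D = 15 − 54 = -39
  P = 60 − 6·37 − 3·(-39) = -45
  H = 69 − 4·(-45) = 249
Comparing — Option 1: H=573, Option 2: H=249. Highest is 573 (Option 1).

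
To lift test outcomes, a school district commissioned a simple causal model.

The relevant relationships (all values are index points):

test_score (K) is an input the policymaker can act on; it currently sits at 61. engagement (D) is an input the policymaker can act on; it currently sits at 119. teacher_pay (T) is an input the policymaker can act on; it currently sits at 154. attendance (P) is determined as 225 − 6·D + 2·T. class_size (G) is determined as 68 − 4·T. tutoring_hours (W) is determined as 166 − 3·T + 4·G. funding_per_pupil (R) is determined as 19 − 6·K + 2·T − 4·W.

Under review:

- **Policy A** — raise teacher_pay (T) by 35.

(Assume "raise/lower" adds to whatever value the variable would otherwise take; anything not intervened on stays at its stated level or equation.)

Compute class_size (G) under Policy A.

Policy A (T + 35):
  T = 154 + 35 = 189
  G = 68 − 4·189 = -688

-688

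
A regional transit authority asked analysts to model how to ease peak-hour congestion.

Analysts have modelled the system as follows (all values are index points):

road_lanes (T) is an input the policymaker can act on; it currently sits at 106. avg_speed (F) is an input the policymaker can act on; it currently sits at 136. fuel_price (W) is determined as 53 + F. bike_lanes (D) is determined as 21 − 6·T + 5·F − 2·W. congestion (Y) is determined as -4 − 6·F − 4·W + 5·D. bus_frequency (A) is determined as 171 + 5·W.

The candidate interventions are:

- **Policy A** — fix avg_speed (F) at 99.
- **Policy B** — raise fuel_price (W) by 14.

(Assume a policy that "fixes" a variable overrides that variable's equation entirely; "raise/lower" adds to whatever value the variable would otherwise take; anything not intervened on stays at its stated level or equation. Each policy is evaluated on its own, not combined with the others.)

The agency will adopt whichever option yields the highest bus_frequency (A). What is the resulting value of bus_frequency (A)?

1186

Policy A (F := 99):
  F = 99
  W = 53 + 99 = 152
  A = 171 + 5·152 = 931
Policy B (W + 14):
  F = 136
  W = 53 + 136 (+14 from intervention) = 203
  A = 171 + 5·203 = 1186
Comparing — Policy A: A=931, Policy B: A=1186. Highest is 1186 (Policy B).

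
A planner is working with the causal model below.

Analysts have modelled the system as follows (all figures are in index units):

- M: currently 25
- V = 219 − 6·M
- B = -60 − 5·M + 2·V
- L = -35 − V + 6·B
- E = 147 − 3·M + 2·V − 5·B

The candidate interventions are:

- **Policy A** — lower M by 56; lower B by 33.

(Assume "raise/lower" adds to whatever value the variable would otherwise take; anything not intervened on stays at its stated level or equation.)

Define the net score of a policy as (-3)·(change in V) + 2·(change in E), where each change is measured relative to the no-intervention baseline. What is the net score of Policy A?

Baseline:
  M = 25
  V = 219 − 6·25 = 69
  B = -60 − 5·25 + 2·69 = -47
  E = 147 − 3·25 + 2·69 − 5·(-47) = 445
Policy A (M − 56, B − 33):
  M = 25 − 56 = -31
  V = 219 − 6·(-31) = 405
  B = -60 − 5·(-31) + 2·405 (−33 from intervention) = 872
  E = 147 − 3·(-31) + 2·405 − 5·872 = -3310
ΔV = 405 − 69 = 336; ΔE = -3310 − 445 = -3755
Score = (-3)·336 + 2·(-3755) = -8518

-8518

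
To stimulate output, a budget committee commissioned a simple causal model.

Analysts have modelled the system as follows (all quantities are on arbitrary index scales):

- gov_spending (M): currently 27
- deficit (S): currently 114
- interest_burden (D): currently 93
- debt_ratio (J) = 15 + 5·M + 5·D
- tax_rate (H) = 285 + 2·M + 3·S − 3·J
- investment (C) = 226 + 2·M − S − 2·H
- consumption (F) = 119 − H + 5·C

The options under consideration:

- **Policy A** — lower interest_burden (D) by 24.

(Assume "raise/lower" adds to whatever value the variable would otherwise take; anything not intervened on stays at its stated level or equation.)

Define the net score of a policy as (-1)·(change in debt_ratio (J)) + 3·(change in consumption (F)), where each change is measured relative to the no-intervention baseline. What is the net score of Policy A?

-11760

Baseline:
  M = 27
  S = 114
  D = 93
  J = 15 + 5·27 + 5·93 = 615
  H = 285 + 2·27 + 3·114 − 3·615 = -1164
  C = 226 + 2·27 − 114 − 2·(-1164) = 2494
  F = 119 − (-1164) + 5·2494 = 13753
Policy A (D − 24):
  M = 27
  S = 114
  D = 93 − 24 = 69
  J = 15 + 5·27 + 5·69 = 495
  H = 285 + 2·27 + 3·114 − 3·495 = -804
  C = 226 + 2·27 − 114 − 2·(-804) = 1774
  F = 119 − (-804) + 5·1774 = 9793
ΔJ = 495 − 615 = -120; ΔF = 9793 − 13753 = -3960
Score = (-1)·(-120) + 3·(-3960) = -11760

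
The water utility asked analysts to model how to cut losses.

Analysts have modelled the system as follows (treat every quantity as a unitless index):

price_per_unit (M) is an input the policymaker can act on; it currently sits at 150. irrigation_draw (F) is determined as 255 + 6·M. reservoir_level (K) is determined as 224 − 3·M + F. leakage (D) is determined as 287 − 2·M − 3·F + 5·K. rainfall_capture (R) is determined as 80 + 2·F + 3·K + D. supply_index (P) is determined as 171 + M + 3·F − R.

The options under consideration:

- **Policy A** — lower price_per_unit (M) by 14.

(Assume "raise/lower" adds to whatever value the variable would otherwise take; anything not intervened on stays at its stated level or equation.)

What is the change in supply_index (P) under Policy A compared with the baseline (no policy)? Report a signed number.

Baseline:
  M = 150
  F = 255 + 6·150 = 1155
  K = 224 − 3·150 + 1155 = 929
  D = 287 − 2·150 − 3·1155 + 5·929 = 1167
  R = 80 + 2·1155 + 3·929 + 1167 = 6344
  P = 171 + 150 + 3·1155 − 6344 = -2558
Policy A (M − 14):
  M = 150 − 14 = 136
  F = 255 + 6·136 = 1071
  K = 224 − 3·136 + 1071 = 887
  D = 287 − 2·136 − 3·1071 + 5·887 = 1237
  R = 80 + 2·1071 + 3·887 + 1237 = 6120
  P = 171 + 136 + 3·1071 − 6120 = -2600
Change in P: -2600 − (-2558) = -42

-42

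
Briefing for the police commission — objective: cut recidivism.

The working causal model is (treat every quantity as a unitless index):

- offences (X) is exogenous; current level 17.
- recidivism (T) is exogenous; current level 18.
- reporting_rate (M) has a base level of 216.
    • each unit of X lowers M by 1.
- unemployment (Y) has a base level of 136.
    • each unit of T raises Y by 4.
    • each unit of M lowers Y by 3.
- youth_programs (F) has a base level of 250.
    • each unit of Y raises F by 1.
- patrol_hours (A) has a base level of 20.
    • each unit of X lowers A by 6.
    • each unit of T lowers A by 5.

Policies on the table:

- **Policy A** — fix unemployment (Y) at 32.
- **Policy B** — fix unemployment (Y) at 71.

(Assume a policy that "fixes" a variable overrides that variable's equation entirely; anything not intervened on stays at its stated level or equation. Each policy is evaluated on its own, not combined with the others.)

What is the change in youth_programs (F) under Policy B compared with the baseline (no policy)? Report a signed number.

460

Baseline:
  X = 17
  T = 18
  M = 216 − 17 = 199
  Y = 136 + 4·18 − 3·199 = -389
  F = 250 + (-389) = -139
Policy B (Y := 71):
  X = 17
  T = 18
  M = 216 − 17 = 199
  Y = 71
  F = 250 + 71 = 321
Change in F: 321 − (-139) = 460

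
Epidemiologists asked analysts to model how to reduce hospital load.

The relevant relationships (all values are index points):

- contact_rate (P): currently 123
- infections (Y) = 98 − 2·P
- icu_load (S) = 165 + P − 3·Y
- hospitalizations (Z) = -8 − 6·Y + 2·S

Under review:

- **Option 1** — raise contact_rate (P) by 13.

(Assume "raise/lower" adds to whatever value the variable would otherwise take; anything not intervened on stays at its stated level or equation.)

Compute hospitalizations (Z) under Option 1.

2682

Option 1 (P + 13):
  P = 123 + 13 = 136
  Y = 98 − 2·136 = -174
  S = 165 + 136 − 3·(-174) = 823
  Z = -8 − 6·(-174) + 2·823 = 2682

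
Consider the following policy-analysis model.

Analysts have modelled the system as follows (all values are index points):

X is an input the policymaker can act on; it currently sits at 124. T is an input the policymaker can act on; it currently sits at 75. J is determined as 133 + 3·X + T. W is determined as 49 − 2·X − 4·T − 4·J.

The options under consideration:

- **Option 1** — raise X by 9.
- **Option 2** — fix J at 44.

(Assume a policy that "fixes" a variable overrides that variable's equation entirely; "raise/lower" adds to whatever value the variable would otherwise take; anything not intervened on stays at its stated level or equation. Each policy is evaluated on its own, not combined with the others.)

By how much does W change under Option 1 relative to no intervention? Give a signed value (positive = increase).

Baseline:
  X = 124
  T = 75
  J = 133 + 3·124 + 75 = 580
  W = 49 − 2·124 − 4·75 − 4·580 = -2819
Option 1 (X + 9):
  X = 124 + 9 = 133
  T = 75
  J = 133 + 3·133 + 75 = 607
  W = 49 − 2·133 − 4·75 − 4·607 = -2945
Change in W: -2945 − (-2819) = -126

-126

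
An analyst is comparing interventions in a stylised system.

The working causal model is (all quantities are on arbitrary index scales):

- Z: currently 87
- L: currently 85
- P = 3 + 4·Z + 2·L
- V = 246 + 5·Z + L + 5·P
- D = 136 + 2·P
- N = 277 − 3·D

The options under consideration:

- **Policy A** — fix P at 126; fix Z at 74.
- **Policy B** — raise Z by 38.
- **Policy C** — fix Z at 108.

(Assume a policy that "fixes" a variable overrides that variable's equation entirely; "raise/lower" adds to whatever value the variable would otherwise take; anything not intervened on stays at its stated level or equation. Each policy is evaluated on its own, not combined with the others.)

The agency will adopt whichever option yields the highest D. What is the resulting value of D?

1482

Policy A (P := 126, Z := 74):
  Z = 74
  L = 85
  P = 126
  D = 136 + 2·126 = 388
Policy B (Z + 38):
  Z = 87 + 38 = 125
  L = 85
  P = 3 + 4·125 + 2·85 = 673
  D = 136 + 2·673 = 1482
Policy C (Z := 108):
  Z = 108
  L = 85
  P = 3 + 4·108 + 2·85 = 605
  D = 136 + 2·605 = 1346
Comparing — Policy A: D=388, Policy B: D=1482, Policy C: D=1346. Highest is 1482 (Policy B).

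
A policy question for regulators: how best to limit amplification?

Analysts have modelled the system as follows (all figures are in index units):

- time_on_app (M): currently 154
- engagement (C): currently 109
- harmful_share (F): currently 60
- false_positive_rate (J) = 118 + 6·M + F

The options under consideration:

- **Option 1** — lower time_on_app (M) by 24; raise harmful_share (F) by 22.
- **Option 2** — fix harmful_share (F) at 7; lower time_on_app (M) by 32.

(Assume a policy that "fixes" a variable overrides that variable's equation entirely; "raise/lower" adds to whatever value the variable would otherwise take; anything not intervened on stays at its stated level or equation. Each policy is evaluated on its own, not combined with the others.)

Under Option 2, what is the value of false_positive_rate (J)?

Option 2 (F := 7, M − 32):
  M = 154 − 32 = 122
  F = 7
  J = 118 + 6·122 + 7 = 857

857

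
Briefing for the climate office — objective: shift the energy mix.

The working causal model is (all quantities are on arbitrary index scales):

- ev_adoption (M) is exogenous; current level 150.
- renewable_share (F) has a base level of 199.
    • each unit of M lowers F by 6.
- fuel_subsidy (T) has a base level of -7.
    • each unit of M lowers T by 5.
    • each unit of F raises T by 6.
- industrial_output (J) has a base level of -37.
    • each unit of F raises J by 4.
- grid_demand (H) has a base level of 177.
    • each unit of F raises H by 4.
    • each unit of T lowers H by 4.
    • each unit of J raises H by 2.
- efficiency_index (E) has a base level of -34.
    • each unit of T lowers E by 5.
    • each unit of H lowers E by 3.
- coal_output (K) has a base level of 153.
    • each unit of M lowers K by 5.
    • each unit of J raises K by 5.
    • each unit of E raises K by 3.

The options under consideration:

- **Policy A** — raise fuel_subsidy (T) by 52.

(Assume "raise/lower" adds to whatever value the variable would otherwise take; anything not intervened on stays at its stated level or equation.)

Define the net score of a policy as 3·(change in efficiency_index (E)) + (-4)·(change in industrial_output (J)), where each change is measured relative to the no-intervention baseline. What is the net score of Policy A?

Baseline:
  M = 150
  F = 199 − 6·150 = -701
  T = -7 − 5·150 + 6·(-701) = -4963
  J = -37 + 4·(-701) = -2841
  H = 177 + 4·(-701) − 4·(-4963) + 2·(-2841) = 11543
  E = -34 − 5·(-4963) − 3·11543 = -9848
Policy A (T + 52):
  M = 150
  F = 199 − 6·150 = -701
  T = -7 − 5·150 + 6·(-701) (+52 from intervention) = -4911
  J = -37 + 4·(-701) = -2841
  H = 177 + 4·(-701) − 4·(-4911) + 2·(-2841) = 11335
  E = -34 − 5·(-4911) − 3·11335 = -9484
ΔE = -9484 − (-9848) = 364; ΔJ = -2841 − (-2841) = 0
Score = 3·364 + (-4)·0 = 1092

1092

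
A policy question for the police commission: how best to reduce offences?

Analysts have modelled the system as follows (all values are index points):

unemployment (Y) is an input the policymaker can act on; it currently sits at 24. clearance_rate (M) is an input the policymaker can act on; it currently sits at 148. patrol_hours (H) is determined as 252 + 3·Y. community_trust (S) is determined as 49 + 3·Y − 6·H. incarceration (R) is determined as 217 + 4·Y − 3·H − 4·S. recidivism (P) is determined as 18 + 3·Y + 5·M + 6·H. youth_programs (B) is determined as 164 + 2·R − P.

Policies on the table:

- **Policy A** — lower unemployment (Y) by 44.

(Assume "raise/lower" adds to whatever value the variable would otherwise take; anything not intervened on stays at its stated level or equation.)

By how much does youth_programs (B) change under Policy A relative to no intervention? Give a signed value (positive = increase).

-3916

Baseline:
  Y = 24
  M = 148
  H = 252 + 3·24 = 324
  S = 49 + 3·24 − 6·324 = -1823
  R = 217 + 4·24 − 3·324 − 4·(-1823) = 6633
  P = 18 + 3·24 + 5·148 + 6·324 = 2774
  B = 164 + 2·6633 − 2774 = 10656
Policy A (Y − 44):
  Y = 24 − 44 = -20
  M = 148
  H = 252 + 3·(-20) = 192
  S = 49 + 3·(-20) − 6·192 = -1163
  R = 217 + 4·(-20) − 3·192 − 4·(-1163) = 4213
  P = 18 + 3·(-20) + 5·148 + 6·192 = 1850
  B = 164 + 2·4213 − 1850 = 6740
Change in B: 6740 − 10656 = -3916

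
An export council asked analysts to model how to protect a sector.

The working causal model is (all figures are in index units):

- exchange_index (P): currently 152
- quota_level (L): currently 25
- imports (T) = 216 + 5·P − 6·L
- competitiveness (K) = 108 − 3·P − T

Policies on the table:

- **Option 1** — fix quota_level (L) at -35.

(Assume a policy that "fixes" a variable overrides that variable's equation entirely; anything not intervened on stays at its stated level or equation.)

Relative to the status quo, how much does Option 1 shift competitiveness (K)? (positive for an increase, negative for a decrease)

-360

Baseline:
  P = 152
  L = 25
  T = 216 + 5·152 − 6·25 = 826
  K = 108 − 3·152 − 826 = -1174
Option 1 (L := -35):
  P = 152
  L = -35
  T = 216 + 5·152 − 6·(-35) = 1186
  K = 108 − 3·152 − 1186 = -1534
Change in K: -1534 − (-1174) = -360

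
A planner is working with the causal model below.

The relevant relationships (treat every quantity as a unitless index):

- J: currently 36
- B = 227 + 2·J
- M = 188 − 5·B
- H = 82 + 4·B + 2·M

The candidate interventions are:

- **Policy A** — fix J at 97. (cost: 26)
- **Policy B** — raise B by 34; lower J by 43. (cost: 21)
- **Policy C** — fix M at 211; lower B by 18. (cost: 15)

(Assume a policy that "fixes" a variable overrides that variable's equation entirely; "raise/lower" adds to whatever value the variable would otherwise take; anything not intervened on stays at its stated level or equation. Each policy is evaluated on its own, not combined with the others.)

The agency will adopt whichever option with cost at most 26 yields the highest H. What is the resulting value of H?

Policy A (J := 97):
  J = 97
  B = 227 + 2·97 = 421
  M = 188 − 5·421 = -1917
  H = 82 + 4·421 + 2·(-1917) = -2068
Policy B (B + 34, J − 43):
  J = 36 − 43 = -7
  B = 227 + 2·(-7) (+34 from intervention) = 247
  M = 188 − 5·247 = -1047
  H = 82 + 4·247 + 2·(-1047) = -1024
Policy C (M := 211, B − 18):
  J = 36
  B = 227 + 2·36 (−18 from intervention) = 281
  M = 211
  H = 82 + 4·281 + 2·211 = 1628
Comparing — Policy A: H=-2068, Policy B: H=-1024, Policy C: H=1628. Highest is 1628 (Policy C).

1628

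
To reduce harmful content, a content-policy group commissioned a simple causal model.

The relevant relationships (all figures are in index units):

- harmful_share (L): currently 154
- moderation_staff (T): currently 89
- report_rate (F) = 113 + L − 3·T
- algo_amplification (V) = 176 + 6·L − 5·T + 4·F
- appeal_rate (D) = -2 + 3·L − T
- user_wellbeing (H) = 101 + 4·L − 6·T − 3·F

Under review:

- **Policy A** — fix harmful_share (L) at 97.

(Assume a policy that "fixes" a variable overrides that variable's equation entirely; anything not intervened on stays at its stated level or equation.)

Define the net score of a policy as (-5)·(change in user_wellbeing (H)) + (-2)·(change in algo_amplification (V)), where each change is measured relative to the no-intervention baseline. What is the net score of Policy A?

1425

Baseline:
  L = 154
  T = 89
  F = 113 + 154 − 3·89 = 0
  V = 176 + 6·154 − 5·89 + 4·0 = 655
  H = 101 + 4·154 − 6·89 − 3·0 = 183
Policy A (L := 97):
  L = 97
  T = 89
  F = 113 + 97 − 3·89 = -57
  V = 176 + 6·97 − 5·89 + 4·(-57) = 85
  H = 101 + 4·97 − 6·89 − 3·(-57) = 126
ΔH = 126 − 183 = -57; ΔV = 85 − 655 = -570
Score = (-5)·(-57) + (-2)·(-570) = 1425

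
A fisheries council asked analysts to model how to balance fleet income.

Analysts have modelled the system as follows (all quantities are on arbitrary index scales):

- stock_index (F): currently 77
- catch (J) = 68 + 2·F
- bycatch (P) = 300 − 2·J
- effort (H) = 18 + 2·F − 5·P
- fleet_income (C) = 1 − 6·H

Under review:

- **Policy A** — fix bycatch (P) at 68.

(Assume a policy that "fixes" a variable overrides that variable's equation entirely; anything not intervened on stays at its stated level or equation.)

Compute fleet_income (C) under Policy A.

1009

Policy A (P := 68):
  F = 77
  J = 68 + 2·77 = 222
  P = 68
  H = 18 + 2·77 − 5·68 = -168
  C = 1 − 6·(-168) = 1009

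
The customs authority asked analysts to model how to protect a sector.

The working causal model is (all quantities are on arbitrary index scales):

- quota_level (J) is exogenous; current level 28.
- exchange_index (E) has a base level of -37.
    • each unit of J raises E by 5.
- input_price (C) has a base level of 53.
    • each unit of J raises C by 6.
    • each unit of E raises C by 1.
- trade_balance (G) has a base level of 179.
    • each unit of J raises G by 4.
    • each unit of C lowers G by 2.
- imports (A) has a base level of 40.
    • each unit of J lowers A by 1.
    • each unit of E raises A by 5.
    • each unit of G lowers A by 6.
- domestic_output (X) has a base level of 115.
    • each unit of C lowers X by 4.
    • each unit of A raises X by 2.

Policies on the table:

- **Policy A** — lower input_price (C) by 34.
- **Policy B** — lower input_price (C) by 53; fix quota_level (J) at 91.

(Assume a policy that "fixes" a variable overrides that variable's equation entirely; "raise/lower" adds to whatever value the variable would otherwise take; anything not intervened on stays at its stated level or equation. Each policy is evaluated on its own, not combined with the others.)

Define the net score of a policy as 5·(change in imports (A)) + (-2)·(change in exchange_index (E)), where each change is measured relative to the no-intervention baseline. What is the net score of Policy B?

Baseline:
  J = 28
  E = -37 + 5·28 = 103
  C = 53 + 6·28 + 103 = 324
  G = 179 + 4·28 − 2·324 = -357
  A = 40 − 28 + 5·103 − 6·(-357) = 2669
Policy B (C − 53, J := 91):
  J = 91
  E = -37 + 5·91 = 418
  C = 53 + 6·91 + 418 (−53 from intervention) = 964
  G = 179 + 4·91 − 2·964 = -1385
  A = 40 − 91 + 5·418 − 6·(-1385) = 10349
ΔA = 10349 − 2669 = 7680; ΔE = 418 − 103 = 315
Score = 5·7680 + (-2)·315 = 37770

37770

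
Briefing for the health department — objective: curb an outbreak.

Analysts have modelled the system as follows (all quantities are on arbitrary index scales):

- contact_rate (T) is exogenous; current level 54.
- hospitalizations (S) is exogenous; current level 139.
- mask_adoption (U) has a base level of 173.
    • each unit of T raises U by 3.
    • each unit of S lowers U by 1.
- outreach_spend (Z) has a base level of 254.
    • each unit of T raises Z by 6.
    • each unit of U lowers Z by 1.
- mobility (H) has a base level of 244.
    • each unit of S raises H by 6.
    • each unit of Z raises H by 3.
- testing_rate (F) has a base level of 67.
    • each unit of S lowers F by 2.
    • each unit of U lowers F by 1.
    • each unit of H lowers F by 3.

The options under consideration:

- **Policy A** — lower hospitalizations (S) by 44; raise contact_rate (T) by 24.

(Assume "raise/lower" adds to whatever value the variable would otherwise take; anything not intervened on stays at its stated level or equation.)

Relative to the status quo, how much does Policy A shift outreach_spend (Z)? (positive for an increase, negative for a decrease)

28

Baseline:
  T = 54
  S = 139
  U = 173 + 3·54 − 139 = 196
  Z = 254 + 6·54 − 196 = 382
Policy A (S − 44, T + 24):
  T = 54 + 24 = 78
  S = 139 − 44 = 95
  U = 173 + 3·78 − 95 = 312
  Z = 254 + 6·78 − 312 = 410
Change in Z: 410 − 382 = 28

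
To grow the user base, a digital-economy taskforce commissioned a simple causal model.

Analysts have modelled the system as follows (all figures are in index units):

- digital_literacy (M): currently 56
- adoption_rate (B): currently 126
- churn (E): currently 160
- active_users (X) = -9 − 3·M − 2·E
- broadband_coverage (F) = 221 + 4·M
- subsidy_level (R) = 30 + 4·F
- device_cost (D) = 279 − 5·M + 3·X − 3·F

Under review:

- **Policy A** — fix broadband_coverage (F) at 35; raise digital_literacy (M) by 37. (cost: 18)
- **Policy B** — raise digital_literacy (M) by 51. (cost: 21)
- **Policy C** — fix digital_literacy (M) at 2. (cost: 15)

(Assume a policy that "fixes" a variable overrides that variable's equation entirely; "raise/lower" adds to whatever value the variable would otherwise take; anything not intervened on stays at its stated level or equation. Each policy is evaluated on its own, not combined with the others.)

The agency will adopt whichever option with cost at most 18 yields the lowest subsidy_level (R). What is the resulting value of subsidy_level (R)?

170

Policy A (F := 35, M + 37):
  M = 56 + 37 = 93
  F = 35
  R = 30 + 4·35 = 170
Policy C (M := 2):
  M = 2
  F = 221 + 4·2 = 229
  R = 30 + 4·229 = 946
Comparing — Policy A: R=170, Policy C: R=946. Lowest is 170 (Policy A).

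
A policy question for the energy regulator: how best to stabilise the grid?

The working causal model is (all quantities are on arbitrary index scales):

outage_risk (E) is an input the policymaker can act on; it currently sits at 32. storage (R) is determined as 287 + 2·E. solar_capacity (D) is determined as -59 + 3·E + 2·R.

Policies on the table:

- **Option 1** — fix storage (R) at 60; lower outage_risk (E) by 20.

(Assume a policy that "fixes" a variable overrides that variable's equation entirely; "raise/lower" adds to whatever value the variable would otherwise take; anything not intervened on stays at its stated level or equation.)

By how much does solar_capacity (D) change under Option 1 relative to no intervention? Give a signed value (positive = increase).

Baseline:
  E = 32
  R = 287 + 2·32 = 351
  D = -59 + 3·32 + 2·351 = 739
Option 1 (R := 60, E − 20):
  E = 32 − 20 = 12
  R = 60
  D = -59 + 3·12 + 2·60 = 97
Change in D: 97 − 739 = -642

-642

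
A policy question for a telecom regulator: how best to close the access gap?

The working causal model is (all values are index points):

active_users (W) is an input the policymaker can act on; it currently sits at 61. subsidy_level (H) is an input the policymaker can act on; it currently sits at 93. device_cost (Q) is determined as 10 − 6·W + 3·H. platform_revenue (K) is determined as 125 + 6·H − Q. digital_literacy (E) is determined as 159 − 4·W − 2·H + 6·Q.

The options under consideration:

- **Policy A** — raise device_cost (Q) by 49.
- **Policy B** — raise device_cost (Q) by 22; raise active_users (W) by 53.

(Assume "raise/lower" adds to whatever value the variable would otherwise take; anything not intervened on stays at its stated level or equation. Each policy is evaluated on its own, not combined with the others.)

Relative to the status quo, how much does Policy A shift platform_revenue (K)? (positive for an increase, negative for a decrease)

-49

Baseline:
  W = 61
  H = 93
  Q = 10 − 6·61 + 3·93 = -77
  K = 125 + 6·93 − (-77) = 760
Policy A (Q + 49):
  W = 61
  H = 93
  Q = 10 − 6·61 + 3·93 (+49 from intervention) = -28
  K = 125 + 6·93 − (-28) = 711
Change in K: 711 − 760 = -49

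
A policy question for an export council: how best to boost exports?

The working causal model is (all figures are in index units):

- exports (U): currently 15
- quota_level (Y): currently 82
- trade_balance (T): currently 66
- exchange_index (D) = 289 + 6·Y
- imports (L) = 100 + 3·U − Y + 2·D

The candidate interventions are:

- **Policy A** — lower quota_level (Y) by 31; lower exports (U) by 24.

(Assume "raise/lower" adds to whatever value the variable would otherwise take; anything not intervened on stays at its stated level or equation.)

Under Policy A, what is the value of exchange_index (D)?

595

Policy A (Y − 31, U − 24):
  Y = 82 − 31 = 51
  D = 289 + 6·51 = 595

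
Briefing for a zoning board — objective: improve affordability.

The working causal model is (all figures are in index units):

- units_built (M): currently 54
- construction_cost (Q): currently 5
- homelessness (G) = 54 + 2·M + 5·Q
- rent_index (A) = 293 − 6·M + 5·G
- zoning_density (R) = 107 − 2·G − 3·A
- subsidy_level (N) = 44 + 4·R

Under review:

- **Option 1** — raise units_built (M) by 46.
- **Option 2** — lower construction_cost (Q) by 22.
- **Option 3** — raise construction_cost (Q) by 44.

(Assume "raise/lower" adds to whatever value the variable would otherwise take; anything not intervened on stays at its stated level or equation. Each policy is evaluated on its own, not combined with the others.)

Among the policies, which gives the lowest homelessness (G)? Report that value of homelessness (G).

Option 1 (M + 46):
  M = 54 + 46 = 100
  Q = 5
  G = 54 + 2·100 + 5·5 = 279
Option 2 (Q − 22):
  M = 54
  Q = 5 − 22 = -17
  G = 54 + 2·54 + 5·(-17) = 77
Option 3 (Q + 44):
  M = 54
  Q = 5 + 44 = 49
  G = 54 + 2·54 + 5·49 = 407
Comparing — Option 1: G=279, Option 2: G=77, Option 3: G=407. Lowest is 77 (Option 2).

77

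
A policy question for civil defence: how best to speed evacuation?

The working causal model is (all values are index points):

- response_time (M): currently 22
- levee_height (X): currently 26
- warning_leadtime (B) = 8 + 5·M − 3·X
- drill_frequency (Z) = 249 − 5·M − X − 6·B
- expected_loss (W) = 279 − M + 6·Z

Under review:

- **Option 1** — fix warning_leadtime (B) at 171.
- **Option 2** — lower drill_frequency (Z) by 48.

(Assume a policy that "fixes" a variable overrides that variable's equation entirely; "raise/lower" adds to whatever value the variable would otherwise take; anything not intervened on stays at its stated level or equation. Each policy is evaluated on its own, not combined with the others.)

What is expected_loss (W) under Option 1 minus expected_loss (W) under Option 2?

Option 1 (B := 171):
  M = 22
  X = 26
  B = 171
  Z = 249 − 5·22 − 26 − 6·171 = -913
  W = 279 − 22 + 6·(-913) = -5221
Option 2 (Z − 48):
  M = 22
  X = 26
  B = 8 + 5·22 − 3·26 = 40
  Z = 249 − 5·22 − 26 − 6·40 (−48 from intervention) = -175
  W = 279 − 22 + 6·(-175) = -793
W: -5221 − (-793) = -4428

-4428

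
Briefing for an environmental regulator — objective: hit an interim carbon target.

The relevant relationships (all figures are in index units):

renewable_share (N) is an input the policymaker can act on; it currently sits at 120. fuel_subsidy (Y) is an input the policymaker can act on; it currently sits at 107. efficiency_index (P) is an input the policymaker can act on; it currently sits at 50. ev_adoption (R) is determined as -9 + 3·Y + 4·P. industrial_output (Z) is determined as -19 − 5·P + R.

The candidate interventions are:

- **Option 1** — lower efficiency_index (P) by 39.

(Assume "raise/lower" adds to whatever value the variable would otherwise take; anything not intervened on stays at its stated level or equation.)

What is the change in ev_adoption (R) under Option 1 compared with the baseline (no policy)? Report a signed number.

-156

Baseline:
  Y = 107
  P = 50
  R = -9 + 3·107 + 4·50 = 512
Option 1 (P − 39):
  Y = 107
  P = 50 − 39 = 11
  R = -9 + 3·107 + 4·11 = 356
Change in R: 356 − 512 = -156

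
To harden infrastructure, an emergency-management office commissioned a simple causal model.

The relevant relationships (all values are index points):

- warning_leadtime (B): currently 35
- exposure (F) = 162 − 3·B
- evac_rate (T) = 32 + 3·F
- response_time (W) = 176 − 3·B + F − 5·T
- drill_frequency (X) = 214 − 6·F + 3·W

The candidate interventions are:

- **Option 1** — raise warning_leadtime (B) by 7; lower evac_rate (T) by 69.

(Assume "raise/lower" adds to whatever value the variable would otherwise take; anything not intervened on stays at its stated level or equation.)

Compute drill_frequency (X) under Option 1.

Option 1 (B + 7, T − 69):
  B = 35 + 7 = 42
  F = 162 − 3·42 = 36
  T = 32 + 3·36 (−69 from intervention) = 71
  W = 176 − 3·42 + 36 − 5·71 = -269
  X = 214 − 6·36 + 3·(-269) = -809

-809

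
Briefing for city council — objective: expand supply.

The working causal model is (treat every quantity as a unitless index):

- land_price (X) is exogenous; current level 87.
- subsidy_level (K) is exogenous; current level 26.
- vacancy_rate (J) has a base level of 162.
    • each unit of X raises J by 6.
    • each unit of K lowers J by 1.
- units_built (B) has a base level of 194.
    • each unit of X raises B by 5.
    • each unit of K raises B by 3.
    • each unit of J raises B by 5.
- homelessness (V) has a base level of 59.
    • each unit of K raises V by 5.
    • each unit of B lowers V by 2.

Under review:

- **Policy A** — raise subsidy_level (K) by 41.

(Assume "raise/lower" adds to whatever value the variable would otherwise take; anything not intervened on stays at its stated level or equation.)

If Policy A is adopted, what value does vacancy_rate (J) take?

617

Policy A (K + 41):
  X = 87
  K = 26 + 41 = 67
  J = 162 + 6·87 − 67 = 617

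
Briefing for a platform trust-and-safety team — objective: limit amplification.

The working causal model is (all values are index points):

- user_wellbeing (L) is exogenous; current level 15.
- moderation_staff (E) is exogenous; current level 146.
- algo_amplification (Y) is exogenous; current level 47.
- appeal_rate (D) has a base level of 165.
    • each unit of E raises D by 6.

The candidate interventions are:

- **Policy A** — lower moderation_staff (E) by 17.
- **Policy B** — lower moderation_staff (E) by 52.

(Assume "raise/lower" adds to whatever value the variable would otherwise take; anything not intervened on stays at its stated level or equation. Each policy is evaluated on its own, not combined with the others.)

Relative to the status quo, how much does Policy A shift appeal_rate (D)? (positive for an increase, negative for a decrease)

Baseline:
  E = 146
  D = 165 + 6·146 = 1041
Policy A (E − 17):
  E = 146 − 17 = 129
  D = 165 + 6·129 = 939
Change in D: 939 − 1041 = -102

-102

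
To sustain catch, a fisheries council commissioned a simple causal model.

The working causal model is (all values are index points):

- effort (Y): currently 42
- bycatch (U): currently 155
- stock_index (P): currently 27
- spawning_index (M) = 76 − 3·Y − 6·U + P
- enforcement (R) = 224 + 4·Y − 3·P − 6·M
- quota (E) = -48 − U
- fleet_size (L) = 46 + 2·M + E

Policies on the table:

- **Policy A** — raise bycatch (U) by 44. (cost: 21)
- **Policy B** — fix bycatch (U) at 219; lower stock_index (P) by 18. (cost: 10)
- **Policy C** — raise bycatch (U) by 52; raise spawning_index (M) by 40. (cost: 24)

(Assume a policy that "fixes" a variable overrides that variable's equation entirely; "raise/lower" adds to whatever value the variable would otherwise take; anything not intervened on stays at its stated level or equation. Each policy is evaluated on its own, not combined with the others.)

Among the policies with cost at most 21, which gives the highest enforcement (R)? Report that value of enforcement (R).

8495

Policy A (U + 44):
  Y = 42
  U = 155 + 44 = 199
  P = 27
  M = 76 − 3·42 − 6·199 + 27 = -1217
  R = 224 + 4·42 − 3·27 − 6·(-1217) = 7613
Policy B (U := 219, P − 18):
  Y = 42
  U = 219
  P = 27 − 18 = 9
  M = 76 − 3·42 − 6·219 + 9 = -1355
  R = 224 + 4·42 − 3·9 − 6·(-1355) = 8495
Comparing — Policy A: R=7613, Policy B: R=8495. Highest is 8495 (Policy B).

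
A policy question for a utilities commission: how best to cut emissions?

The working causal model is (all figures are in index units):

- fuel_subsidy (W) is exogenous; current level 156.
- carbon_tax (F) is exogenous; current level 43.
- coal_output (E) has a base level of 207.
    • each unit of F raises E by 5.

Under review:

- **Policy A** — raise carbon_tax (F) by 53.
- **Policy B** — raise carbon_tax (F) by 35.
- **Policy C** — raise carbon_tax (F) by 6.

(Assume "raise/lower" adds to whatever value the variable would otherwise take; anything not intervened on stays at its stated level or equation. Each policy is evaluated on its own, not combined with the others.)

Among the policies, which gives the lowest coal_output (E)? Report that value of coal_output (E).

Policy A (F + 53):
  F = 43 + 53 = 96
  E = 207 + 5·96 = 687
Policy B (F + 35):
  F = 43 + 35 = 78
  E = 207 + 5·78 = 597
Policy C (F + 6):
  F = 43 + 6 = 49
  E = 207 + 5·49 = 452
Comparing — Policy A: E=687, Policy B: E=597, Policy C: E=452. Lowest is 452 (Policy C).

452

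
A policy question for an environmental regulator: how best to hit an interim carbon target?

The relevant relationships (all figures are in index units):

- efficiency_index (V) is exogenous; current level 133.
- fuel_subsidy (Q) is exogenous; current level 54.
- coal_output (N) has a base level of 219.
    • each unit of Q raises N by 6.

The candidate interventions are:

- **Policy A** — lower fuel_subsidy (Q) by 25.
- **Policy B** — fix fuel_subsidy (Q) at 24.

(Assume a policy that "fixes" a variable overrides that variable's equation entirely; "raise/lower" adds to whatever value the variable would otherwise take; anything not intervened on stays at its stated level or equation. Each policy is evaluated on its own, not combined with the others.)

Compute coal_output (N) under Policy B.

Policy B (Q := 24):
  Q = 24
  N = 219 + 6·24 = 363

363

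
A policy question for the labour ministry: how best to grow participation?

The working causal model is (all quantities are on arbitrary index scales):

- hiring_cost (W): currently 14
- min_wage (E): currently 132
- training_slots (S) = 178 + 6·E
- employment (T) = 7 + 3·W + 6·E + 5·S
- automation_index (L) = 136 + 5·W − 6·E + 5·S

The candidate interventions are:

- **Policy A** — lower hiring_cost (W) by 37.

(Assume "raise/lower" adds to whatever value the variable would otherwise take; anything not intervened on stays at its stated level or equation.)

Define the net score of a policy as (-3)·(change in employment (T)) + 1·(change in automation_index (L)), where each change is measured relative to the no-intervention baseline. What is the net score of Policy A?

148

Baseline:
  W = 14
  E = 132
  S = 178 + 6·132 = 970
  T = 7 + 3·14 + 6·132 + 5·970 = 5691
  L = 136 + 5·14 − 6·132 + 5·970 = 4264
Policy A (W − 37):
  W = 14 − 37 = -23
  E = 132
  S = 178 + 6·132 = 970
  T = 7 + 3·(-23) + 6·132 + 5·970 = 5580
  L = 136 + 5·(-23) − 6·132 + 5·970 = 4079
ΔT = 5580 − 5691 = -111; ΔL = 4079 − 4264 = -185
Score = (-3)·(-111) + 1·(-185) = 148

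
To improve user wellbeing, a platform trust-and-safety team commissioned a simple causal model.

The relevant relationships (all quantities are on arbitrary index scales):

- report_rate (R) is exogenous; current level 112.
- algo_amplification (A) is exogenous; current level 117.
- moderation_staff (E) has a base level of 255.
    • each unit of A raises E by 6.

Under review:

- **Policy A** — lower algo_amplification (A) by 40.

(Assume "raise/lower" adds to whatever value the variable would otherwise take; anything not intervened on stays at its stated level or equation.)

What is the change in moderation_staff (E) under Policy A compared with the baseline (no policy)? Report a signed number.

Baseline:
  A = 117
  E = 255 + 6·117 = 957
Policy A (A − 40):
  A = 117 − 40 = 77
  E = 255 + 6·77 = 717
Change in E: 717 − 957 = -240

-240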